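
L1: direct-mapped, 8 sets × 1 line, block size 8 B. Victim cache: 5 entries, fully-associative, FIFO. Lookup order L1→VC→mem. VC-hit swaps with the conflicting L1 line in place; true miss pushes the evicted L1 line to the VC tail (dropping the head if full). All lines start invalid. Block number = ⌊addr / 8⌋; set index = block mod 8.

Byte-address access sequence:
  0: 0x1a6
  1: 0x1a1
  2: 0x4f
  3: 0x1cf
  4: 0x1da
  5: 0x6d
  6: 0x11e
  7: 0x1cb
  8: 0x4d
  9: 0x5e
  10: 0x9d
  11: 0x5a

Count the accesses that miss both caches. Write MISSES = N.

MISSES = 8

  [0] addr=0x1a6 blk=52 s=4: MISS | VC []
  [1] addr=0x1a1 blk=52 s=4: L1-HIT | VC []
  [2] addr=0x4f blk=9 s=1: MISS | VC []
  [3] addr=0x1cf blk=57 s=1: MISS | VC [9]
  [4] addr=0x1da blk=59 s=3: MISS | VC [9]
  [5] addr=0x6d blk=13 s=5: MISS | VC [9]
  [6] addr=0x11e blk=35 s=3: MISS | VC [9, 59]
  [7] addr=0x1cb blk=57 s=1: L1-HIT | VC [9, 59]
  [8] addr=0x4d blk=9 s=1: VC-HIT | VC [57, 59]
  [9] addr=0x5e blk=11 s=3: MISS | VC [57, 59, 35]
  [10] addr=0x9d blk=19 s=3: MISS | VC [57, 59, 35, 11]
  [11] addr=0x5a blk=11 s=3: VC-HIT | VC [57, 59, 35, 19]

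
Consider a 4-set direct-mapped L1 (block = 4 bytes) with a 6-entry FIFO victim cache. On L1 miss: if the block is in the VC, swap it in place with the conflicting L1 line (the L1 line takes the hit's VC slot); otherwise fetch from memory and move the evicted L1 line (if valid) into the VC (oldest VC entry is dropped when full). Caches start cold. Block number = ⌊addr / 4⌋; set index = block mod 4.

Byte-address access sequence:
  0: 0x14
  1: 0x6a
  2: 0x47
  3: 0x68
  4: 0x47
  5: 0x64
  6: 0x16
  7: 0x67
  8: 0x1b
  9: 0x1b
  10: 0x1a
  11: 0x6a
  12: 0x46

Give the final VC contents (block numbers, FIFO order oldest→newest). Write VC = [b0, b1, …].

#0 0x14→b5/s1 MISS; vc=[]
#1 0x6a→b26/s2 MISS; vc=[]
#2 0x47→b17/s1 MISS; vc=[5]
#3 0x68→b26/s2 L1-HIT; vc=[5]
#4 0x47→b17/s1 L1-HIT; vc=[5]
#5 0x64→b25/s1 MISS; vc=[5,17]
#6 0x16→b5/s1 VC-HIT; vc=[25,17]
#7 0x67→b25/s1 VC-HIT; vc=[5,17]
#8 0x1b→b6/s2 MISS; vc=[5,17,26]
#9 0x1b→b6/s2 L1-HIT; vc=[5,17,26]
#10 0x1a→b6/s2 L1-HIT; vc=[5,17,26]
#11 0x6a→b26/s2 VC-HIT; vc=[5,17,6]
#12 0x46→b17/s1 VC-HIT; vc=[5,25,6]

VC = [5, 25, 6]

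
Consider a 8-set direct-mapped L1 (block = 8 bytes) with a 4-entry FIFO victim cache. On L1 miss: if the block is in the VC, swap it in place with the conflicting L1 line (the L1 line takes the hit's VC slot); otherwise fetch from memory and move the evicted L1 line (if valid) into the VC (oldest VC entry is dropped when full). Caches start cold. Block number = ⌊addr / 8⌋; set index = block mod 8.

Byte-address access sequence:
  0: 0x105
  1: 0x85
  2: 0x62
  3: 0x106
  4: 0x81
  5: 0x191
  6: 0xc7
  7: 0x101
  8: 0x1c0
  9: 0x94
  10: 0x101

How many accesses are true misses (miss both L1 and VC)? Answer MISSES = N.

MISSES = 7

  [0] addr=0x105 blk=32 s=0: MISS | VC []
  [1] addr=0x85 blk=16 s=0: MISS | VC [32]
  [2] addr=0x62 blk=12 s=4: MISS | VC [32]
  [3] addr=0x106 blk=32 s=0: VC-HIT | VC [16]
  [4] addr=0x81 blk=16 s=0: VC-HIT | VC [32]
  [5] addr=0x191 blk=50 s=2: MISS | VC [32]
  [6] addr=0xc7 blk=24 s=0: MISS | VC [32, 16]
  [7] addr=0x101 blk=32 s=0: VC-HIT | VC [24, 16]
  [8] addr=0x1c0 blk=56 s=0: MISS | VC [24, 16, 32]
  [9] addr=0x94 blk=18 s=2: MISS | VC [24, 16, 32, 50]
  [10] addr=0x101 blk=32 s=0: VC-HIT | VC [24, 16, 56, 50]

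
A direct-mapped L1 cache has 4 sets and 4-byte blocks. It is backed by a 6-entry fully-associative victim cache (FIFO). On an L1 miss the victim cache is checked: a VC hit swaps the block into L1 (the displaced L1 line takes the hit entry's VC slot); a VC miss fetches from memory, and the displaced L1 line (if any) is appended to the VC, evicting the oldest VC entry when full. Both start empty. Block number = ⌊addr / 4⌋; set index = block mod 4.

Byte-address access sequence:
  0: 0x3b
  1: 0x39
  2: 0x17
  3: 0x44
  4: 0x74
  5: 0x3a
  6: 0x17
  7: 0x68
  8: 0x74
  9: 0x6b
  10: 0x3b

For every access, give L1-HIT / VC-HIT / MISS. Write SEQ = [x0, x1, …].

  [0] addr=0x3b blk=14 s=2: MISS | VC []
  [1] addr=0x39 blk=14 s=2: L1-HIT | VC []
  [2] addr=0x17 blk=5 s=1: MISS | VC []
  [3] addr=0x44 blk=17 s=1: MISS | VC [5]
  [4] addr=0x74 blk=29 s=1: MISS | VC [5, 17]
  [5] addr=0x3a blk=14 s=2: L1-HIT | VC [5, 17]
  [6] addr=0x17 blk=5 s=1: VC-HIT | VC [29, 17]
  [7] addr=0x68 blk=26 s=2: MISS | VC [29, 17, 14]
  [8] addr=0x74 blk=29 s=1: VC-HIT | VC [5, 17, 14]
  [9] addr=0x6b blk=26 s=2: L1-HIT | VC [5, 17, 14]
  [10] addr=0x3b blk=14 s=2: VC-HIT | VC [5, 17, 26]

SEQ = [MISS, L1-HIT, MISS, MISS, MISS, L1-HIT, VC-HIT, MISS, VC-HIT, L1-HIT, VC-HIT]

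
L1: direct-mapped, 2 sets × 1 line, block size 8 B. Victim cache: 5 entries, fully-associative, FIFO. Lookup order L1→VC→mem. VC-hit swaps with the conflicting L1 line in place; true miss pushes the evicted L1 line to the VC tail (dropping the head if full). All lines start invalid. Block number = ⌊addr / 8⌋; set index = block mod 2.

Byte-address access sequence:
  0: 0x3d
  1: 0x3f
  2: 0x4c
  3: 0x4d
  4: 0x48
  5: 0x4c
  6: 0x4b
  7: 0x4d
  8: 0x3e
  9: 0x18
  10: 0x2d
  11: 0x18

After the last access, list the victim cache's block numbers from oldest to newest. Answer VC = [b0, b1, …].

VC = [9, 7, 5]

0: 0x3d (blk 7, set 1) → MISS  vc=[]
1: 0x3f (blk 7, set 1) → L1-HIT  vc=[]
2: 0x4c (blk 9, set 1) → MISS  vc=[7]
3: 0x4d (blk 9, set 1) → L1-HIT  vc=[7]
4: 0x48 (blk 9, set 1) → L1-HIT  vc=[7]
5: 0x4c (blk 9, set 1) → L1-HIT  vc=[7]
6: 0x4b (blk 9, set 1) → L1-HIT  vc=[7]
7: 0x4d (blk 9, set 1) → L1-HIT  vc=[7]
8: 0x3e (blk 7, set 1) → VC-HIT  vc=[9]
9: 0x18 (blk 3, set 1) → MISS  vc=[9, 7]
10: 0x2d (blk 5, set 1) → MISS  vc=[9, 7, 3]
11: 0x18 (blk 3, set 1) → VC-HIT  vc=[9, 7, 5]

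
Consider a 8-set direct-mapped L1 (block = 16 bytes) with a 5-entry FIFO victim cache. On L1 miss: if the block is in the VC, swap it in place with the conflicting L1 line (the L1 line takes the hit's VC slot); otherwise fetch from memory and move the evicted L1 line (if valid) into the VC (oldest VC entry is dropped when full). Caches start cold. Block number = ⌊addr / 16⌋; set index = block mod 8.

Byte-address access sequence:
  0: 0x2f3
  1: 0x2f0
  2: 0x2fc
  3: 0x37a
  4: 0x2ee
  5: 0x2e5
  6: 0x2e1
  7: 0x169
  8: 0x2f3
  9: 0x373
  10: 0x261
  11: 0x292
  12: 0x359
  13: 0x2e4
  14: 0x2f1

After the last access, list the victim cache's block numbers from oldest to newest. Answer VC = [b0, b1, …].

  [0] addr=0x2f3 blk=47 s=7: MISS | VC []
  [1] addr=0x2f0 blk=47 s=7: L1-HIT | VC []
  [2] addr=0x2fc blk=47 s=7: L1-HIT | VC []
  [3] addr=0x37a blk=55 s=7: MISS | VC [47]
  [4] addr=0x2ee blk=46 s=6: MISS | VC [47]
  [5] addr=0x2e5 blk=46 s=6: L1-HIT | VC [47]
  [6] addr=0x2e1 blk=46 s=6: L1-HIT | VC [47]
  [7] addr=0x169 blk=22 s=6: MISS | VC [47, 46]
  [8] addr=0x2f3 blk=47 s=7: VC-HIT | VC [55, 46]
  [9] addr=0x373 blk=55 s=7: VC-HIT | VC [47, 46]
  [10] addr=0x261 blk=38 s=6: MISS | VC [47, 46, 22]
  [11] addr=0x292 blk=41 s=1: MISS | VC [47, 46, 22]
  [12] addr=0x359 blk=53 s=5: MISS | VC [47, 46, 22]
  [13] addr=0x2e4 blk=46 s=6: VC-HIT | VC [47, 38, 22]
  [14] addr=0x2f1 blk=47 s=7: VC-HIT | VC [55, 38, 22]

VC = [55, 38, 22]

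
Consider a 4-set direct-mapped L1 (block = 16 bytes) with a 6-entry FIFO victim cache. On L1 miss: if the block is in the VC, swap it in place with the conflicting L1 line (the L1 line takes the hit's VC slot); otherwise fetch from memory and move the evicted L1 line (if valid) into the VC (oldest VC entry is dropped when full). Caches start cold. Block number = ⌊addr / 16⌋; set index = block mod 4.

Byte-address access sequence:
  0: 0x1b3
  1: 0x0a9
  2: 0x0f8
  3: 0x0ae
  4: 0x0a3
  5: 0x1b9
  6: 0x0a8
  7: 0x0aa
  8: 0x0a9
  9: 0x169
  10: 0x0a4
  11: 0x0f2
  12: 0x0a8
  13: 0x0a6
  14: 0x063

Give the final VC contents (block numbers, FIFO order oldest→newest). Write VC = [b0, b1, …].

VC = [27, 22, 10]

  [0] addr=0x1b3 blk=27 s=3: MISS | VC []
  [1] addr=0xa9 blk=10 s=2: MISS | VC []
  [2] addr=0xf8 blk=15 s=3: MISS | VC [27]
  [3] addr=0xae blk=10 s=2: L1-HIT | VC [27]
  [4] addr=0xa3 blk=10 s=2: L1-HIT | VC [27]
  [5] addr=0x1b9 blk=27 s=3: VC-HIT | VC [15]
  [6] addr=0xa8 blk=10 s=2: L1-HIT | VC [15]
  [7] addr=0xaa blk=10 s=2: L1-HIT | VC [15]
  [8] addr=0xa9 blk=10 s=2: L1-HIT | VC [15]
  [9] addr=0x169 blk=22 s=2: MISS | VC [15, 10]
  [10] addr=0xa4 blk=10 s=2: VC-HIT | VC [15, 22]
  [11] addr=0xf2 blk=15 s=3: VC-HIT | VC [27, 22]
  [12] addr=0xa8 blk=10 s=2: L1-HIT | VC [27, 22]
  [13] addr=0xa6 blk=10 s=2: L1-HIT | VC [27, 22]
  [14] addr=0x63 blk=6 s=2: MISS | VC [27, 22, 10]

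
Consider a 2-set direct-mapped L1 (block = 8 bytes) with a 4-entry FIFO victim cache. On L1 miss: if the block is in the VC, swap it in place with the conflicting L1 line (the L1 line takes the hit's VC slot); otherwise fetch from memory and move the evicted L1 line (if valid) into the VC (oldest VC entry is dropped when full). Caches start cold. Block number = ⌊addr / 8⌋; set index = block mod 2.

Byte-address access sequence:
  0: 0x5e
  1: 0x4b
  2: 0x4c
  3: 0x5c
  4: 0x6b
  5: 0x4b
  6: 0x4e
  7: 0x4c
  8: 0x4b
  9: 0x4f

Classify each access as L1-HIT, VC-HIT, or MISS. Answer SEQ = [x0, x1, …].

0: 0x5e (blk 11, set 1) → MISS  vc=[]
1: 0x4b (blk 9, set 1) → MISS  vc=[11]
2: 0x4c (blk 9, set 1) → L1-HIT  vc=[11]
3: 0x5c (blk 11, set 1) → VC-HIT  vc=[9]
4: 0x6b (blk 13, set 1) → MISS  vc=[9, 11]
5: 0x4b (blk 9, set 1) → VC-HIT  vc=[13, 11]
6: 0x4e (blk 9, set 1) → L1-HIT  vc=[13, 11]
7: 0x4c (blk 9, set 1) → L1-HIT  vc=[13, 11]
8: 0x4b (blk 9, set 1) → L1-HIT  vc=[13, 11]
9: 0x4f (blk 9, set 1) → L1-HIT  vc=[13, 11]

SEQ = [MISS, MISS, L1-HIT, VC-HIT, MISS, VC-HIT, L1-HIT, L1-HIT, L1-HIT, L1-HIT]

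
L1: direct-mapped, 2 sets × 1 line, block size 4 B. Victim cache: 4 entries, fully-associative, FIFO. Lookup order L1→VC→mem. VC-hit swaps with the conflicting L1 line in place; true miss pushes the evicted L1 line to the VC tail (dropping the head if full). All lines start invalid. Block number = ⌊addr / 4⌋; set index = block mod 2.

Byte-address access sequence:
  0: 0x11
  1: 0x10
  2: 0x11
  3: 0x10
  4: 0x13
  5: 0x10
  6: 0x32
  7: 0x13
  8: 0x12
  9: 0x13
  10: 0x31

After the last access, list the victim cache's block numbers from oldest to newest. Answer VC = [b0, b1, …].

VC = [4]

#0 0x11→b4/s0 MISS; vc=[]
#1 0x10→b4/s0 L1-HIT; vc=[]
#2 0x11→b4/s0 L1-HIT; vc=[]
#3 0x10→b4/s0 L1-HIT; vc=[]
#4 0x13→b4/s0 L1-HIT; vc=[]
#5 0x10→b4/s0 L1-HIT; vc=[]
#6 0x32→b12/s0 MISS; vc=[4]
#7 0x13→b4/s0 VC-HIT; vc=[12]
#8 0x12→b4/s0 L1-HIT; vc=[12]
#9 0x13→b4/s0 L1-HIT; vc=[12]
#10 0x31→b12/s0 VC-HIT; vc=[4]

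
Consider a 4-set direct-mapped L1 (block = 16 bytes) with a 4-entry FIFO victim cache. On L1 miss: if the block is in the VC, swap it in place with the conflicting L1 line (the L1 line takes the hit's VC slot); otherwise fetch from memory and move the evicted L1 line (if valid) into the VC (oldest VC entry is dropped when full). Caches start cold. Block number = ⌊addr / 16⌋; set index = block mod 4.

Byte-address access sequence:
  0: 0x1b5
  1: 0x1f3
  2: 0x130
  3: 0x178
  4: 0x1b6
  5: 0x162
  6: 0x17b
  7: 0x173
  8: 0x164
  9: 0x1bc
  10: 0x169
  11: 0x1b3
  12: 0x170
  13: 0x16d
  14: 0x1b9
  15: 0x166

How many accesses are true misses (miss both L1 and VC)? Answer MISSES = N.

MISSES = 5

#0 0x1b5→b27/s3 MISS; vc=[]
#1 0x1f3→b31/s3 MISS; vc=[27]
#2 0x130→b19/s3 MISS; vc=[27,31]
#3 0x178→b23/s3 MISS; vc=[27,31,19]
#4 0x1b6→b27/s3 VC-HIT; vc=[23,31,19]
#5 0x162→b22/s2 MISS; vc=[23,31,19]
#6 0x17b→b23/s3 VC-HIT; vc=[27,31,19]
#7 0x173→b23/s3 L1-HIT; vc=[27,31,19]
#8 0x164→b22/s2 L1-HIT; vc=[27,31,19]
#9 0x1bc→b27/s3 VC-HIT; vc=[23,31,19]
#10 0x169→b22/s2 L1-HIT; vc=[23,31,19]
#11 0x1b3→b27/s3 L1-HIT; vc=[23,31,19]
#12 0x170→b23/s3 VC-HIT; vc=[27,31,19]
#13 0x16d→b22/s2 L1-HIT; vc=[27,31,19]
#14 0x1b9→b27/s3 VC-HIT; vc=[23,31,19]
#15 0x166→b22/s2 L1-HIT; vc=[23,31,19]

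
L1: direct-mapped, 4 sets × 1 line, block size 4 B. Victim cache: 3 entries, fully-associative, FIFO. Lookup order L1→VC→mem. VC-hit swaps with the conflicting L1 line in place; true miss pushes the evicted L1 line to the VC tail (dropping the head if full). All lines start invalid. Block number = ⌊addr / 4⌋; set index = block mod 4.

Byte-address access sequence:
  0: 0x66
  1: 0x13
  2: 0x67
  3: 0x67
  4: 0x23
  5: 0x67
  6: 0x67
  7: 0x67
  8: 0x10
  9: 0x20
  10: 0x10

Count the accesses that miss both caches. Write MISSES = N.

MISSES = 3

  [0] addr=0x66 blk=25 s=1: MISS | VC []
  [1] addr=0x13 blk=4 s=0: MISS | VC []
  [2] addr=0x67 blk=25 s=1: L1-HIT | VC []
  [3] addr=0x67 blk=25 s=1: L1-HIT | VC []
  [4] addr=0x23 blk=8 s=0: MISS | VC [4]
  [5] addr=0x67 blk=25 s=1: L1-HIT | VC [4]
  [6] addr=0x67 blk=25 s=1: L1-HIT | VC [4]
  [7] addr=0x67 blk=25 s=1: L1-HIT | VC [4]
  [8] addr=0x10 blk=4 s=0: VC-HIT | VC [8]
  [9] addr=0x20 blk=8 s=0: VC-HIT | VC [4]
  [10] addr=0x10 blk=4 s=0: VC-HIT | VC [8]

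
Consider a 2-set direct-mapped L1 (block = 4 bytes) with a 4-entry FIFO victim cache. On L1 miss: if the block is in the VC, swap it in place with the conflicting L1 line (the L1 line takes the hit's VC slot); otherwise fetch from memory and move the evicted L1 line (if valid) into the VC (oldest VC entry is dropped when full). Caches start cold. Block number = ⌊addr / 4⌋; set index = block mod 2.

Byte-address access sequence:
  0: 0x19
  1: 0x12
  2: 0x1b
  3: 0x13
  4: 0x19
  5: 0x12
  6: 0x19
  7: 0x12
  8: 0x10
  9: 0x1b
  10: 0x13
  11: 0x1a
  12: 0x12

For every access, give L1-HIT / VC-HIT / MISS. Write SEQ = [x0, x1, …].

SEQ = [MISS, MISS, VC-HIT, VC-HIT, VC-HIT, VC-HIT, VC-HIT, VC-HIT, L1-HIT, VC-HIT, VC-HIT, VC-HIT, VC-HIT]

#0 0x19→b6/s0 MISS; vc=[]
#1 0x12→b4/s0 MISS; vc=[6]
#2 0x1b→b6/s0 VC-HIT; vc=[4]
#3 0x13→b4/s0 VC-HIT; vc=[6]
#4 0x19→b6/s0 VC-HIT; vc=[4]
#5 0x12→b4/s0 VC-HIT; vc=[6]
#6 0x19→b6/s0 VC-HIT; vc=[4]
#7 0x12→b4/s0 VC-HIT; vc=[6]
#8 0x10→b4/s0 L1-HIT; vc=[6]
#9 0x1b→b6/s0 VC-HIT; vc=[4]
#10 0x13→b4/s0 VC-HIT; vc=[6]
#11 0x1a→b6/s0 VC-HIT; vc=[4]
#12 0x12→b4/s0 VC-HIT; vc=[6]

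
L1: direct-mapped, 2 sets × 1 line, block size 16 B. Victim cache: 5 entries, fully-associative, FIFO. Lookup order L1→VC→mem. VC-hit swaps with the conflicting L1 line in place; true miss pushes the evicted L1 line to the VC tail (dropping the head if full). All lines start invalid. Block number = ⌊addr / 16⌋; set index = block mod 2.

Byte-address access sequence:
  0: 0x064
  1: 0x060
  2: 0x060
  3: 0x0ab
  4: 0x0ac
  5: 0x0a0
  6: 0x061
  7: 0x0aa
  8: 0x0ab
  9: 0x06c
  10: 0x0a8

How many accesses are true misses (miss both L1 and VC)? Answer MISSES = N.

MISSES = 2

#0 0x64→b6/s0 MISS; vc=[]
#1 0x60→b6/s0 L1-HIT; vc=[]
#2 0x60→b6/s0 L1-HIT; vc=[]
#3 0xab→b10/s0 MISS; vc=[6]
#4 0xac→b10/s0 L1-HIT; vc=[6]
#5 0xa0→b10/s0 L1-HIT; vc=[6]
#6 0x61→b6/s0 VC-HIT; vc=[10]
#7 0xaa→b10/s0 VC-HIT; vc=[6]
#8 0xab→b10/s0 L1-HIT; vc=[6]
#9 0x6c→b6/s0 VC-HIT; vc=[10]
#10 0xa8→b10/s0 VC-HIT; vc=[6]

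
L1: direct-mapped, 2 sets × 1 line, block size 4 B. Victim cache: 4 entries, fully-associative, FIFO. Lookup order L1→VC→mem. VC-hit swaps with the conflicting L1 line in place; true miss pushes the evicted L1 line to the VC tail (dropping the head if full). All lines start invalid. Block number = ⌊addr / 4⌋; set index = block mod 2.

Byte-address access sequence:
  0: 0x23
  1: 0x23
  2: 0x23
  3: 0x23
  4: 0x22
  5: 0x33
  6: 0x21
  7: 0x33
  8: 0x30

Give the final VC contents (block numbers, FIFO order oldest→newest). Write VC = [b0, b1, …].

VC = [8]

  [0] addr=0x23 blk=8 s=0: MISS | VC []
  [1] addr=0x23 blk=8 s=0: L1-HIT | VC []
  [2] addr=0x23 blk=8 s=0: L1-HIT | VC []
  [3] addr=0x23 blk=8 s=0: L1-HIT | VC []
  [4] addr=0x22 blk=8 s=0: L1-HIT | VC []
  [5] addr=0x33 blk=12 s=0: MISS | VC [8]
  [6] addr=0x21 blk=8 s=0: VC-HIT | VC [12]
  [7] addr=0x33 blk=12 s=0: VC-HIT | VC [8]
  [8] addr=0x30 blk=12 s=0: L1-HIT | VC [8]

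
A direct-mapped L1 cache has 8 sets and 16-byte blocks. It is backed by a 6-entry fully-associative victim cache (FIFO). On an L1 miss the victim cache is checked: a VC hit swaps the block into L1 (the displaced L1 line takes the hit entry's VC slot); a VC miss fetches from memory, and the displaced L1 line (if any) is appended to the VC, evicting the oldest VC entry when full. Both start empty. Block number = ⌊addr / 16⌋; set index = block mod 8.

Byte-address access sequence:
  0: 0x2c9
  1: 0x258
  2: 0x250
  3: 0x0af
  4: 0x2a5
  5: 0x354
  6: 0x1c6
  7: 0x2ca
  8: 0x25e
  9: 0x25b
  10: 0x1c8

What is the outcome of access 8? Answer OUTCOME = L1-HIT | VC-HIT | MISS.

OUTCOME = VC-HIT

0: 0x2c9 (blk 44, set 4) → MISS  vc=[]
1: 0x258 (blk 37, set 5) → MISS  vc=[]
2: 0x250 (blk 37, set 5) → L1-HIT  vc=[]
3: 0xaf (blk 10, set 2) → MISS  vc=[]
4: 0x2a5 (blk 42, set 2) → MISS  vc=[10]
5: 0x354 (blk 53, set 5) → MISS  vc=[10, 37]
6: 0x1c6 (blk 28, set 4) → MISS  vc=[10, 37, 44]
7: 0x2ca (blk 44, set 4) → VC-HIT  vc=[10, 37, 28]
8: 0x25e (blk 37, set 5) → VC-HIT  vc=[10, 53, 28]
9: 0x25b (blk 37, set 5) → L1-HIT  vc=[10, 53, 28]
10: 0x1c8 (blk 28, set 4) → VC-HIT  vc=[10, 53, 44]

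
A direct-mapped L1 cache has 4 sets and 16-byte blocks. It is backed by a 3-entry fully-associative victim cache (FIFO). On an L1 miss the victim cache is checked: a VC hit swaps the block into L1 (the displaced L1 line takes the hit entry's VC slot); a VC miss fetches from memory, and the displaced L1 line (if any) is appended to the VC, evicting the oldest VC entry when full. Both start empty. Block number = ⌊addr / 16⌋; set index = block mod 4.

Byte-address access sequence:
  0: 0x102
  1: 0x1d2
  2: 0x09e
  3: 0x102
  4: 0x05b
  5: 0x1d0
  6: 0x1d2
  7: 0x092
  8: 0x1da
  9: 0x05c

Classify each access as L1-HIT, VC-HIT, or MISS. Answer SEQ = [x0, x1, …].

#0 0x102→b16/s0 MISS; vc=[]
#1 0x1d2→b29/s1 MISS; vc=[]
#2 0x9e→b9/s1 MISS; vc=[29]
#3 0x102→b16/s0 L1-HIT; vc=[29]
#4 0x5b→b5/s1 MISS; vc=[29,9]
#5 0x1d0→b29/s1 VC-HIT; vc=[5,9]
#6 0x1d2→b29/s1 L1-HIT; vc=[5,9]
#7 0x92→b9/s1 VC-HIT; vc=[5,29]
#8 0x1da→b29/s1 VC-HIT; vc=[5,9]
#9 0x5c→b5/s1 VC-HIT; vc=[29,9]

SEQ = [MISS, MISS, MISS, L1-HIT, MISS, VC-HIT, L1-HIT, VC-HIT, VC-HIT, VC-HIT]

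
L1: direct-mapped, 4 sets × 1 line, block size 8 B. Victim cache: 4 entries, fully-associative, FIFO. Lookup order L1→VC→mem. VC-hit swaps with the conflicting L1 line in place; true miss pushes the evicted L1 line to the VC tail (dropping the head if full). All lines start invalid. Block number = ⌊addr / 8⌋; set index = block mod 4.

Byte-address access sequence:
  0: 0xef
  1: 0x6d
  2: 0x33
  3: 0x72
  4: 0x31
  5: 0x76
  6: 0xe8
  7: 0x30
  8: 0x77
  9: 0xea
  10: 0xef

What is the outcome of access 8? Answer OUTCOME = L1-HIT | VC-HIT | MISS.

  [0] addr=0xef blk=29 s=1: MISS | VC []
  [1] addr=0x6d blk=13 s=1: MISS | VC [29]
  [2] addr=0x33 blk=6 s=2: MISS | VC [29]
  [3] addr=0x72 blk=14 s=2: MISS | VC [29, 6]
  [4] addr=0x31 blk=6 s=2: VC-HIT | VC [29, 14]
  [5] addr=0x76 blk=14 s=2: VC-HIT | VC [29, 6]
  [6] addr=0xe8 blk=29 s=1: VC-HIT | VC [13, 6]
  [7] addr=0x30 blk=6 s=2: VC-HIT | VC [13, 14]
  [8] addr=0x77 blk=14 s=2: VC-HIT | VC [13, 6]
  [9] addr=0xea blk=29 s=1: L1-HIT | VC [13, 6]
  [10] addr=0xef blk=29 s=1: L1-HIT | VC [13, 6]

OUTCOME = VC-HIT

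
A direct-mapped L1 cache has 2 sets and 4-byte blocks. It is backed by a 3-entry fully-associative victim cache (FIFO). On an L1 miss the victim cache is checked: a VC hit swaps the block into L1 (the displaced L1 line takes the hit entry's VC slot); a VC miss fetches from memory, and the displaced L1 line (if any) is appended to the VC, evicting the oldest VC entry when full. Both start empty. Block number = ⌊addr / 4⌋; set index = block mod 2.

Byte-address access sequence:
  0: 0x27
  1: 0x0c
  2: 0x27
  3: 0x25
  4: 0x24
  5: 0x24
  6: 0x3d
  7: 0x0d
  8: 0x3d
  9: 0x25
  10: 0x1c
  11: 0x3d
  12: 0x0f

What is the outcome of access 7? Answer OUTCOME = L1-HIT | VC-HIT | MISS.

OUTCOME = VC-HIT

  [0] addr=0x27 blk=9 s=1: MISS | VC []
  [1] addr=0xc blk=3 s=1: MISS | VC [9]
  [2] addr=0x27 blk=9 s=1: VC-HIT | VC [3]
  [3] addr=0x25 blk=9 s=1: L1-HIT | VC [3]
  [4] addr=0x24 blk=9 s=1: L1-HIT | VC [3]
  [5] addr=0x24 blk=9 s=1: L1-HIT | VC [3]
  [6] addr=0x3d blk=15 s=1: MISS | VC [3, 9]
  [7] addr=0xd blk=3 s=1: VC-HIT | VC [15, 9]
  [8] addr=0x3d blk=15 s=1: VC-HIT | VC [3, 9]
  [9] addr=0x25 blk=9 s=1: VC-HIT | VC [3, 15]
  [10] addr=0x1c blk=7 s=1: MISS | VC [3, 15, 9]
  [11] addr=0x3d blk=15 s=1: VC-HIT | VC [3, 7, 9]
  [12] addr=0xf blk=3 s=1: VC-HIT | VC [15, 7, 9]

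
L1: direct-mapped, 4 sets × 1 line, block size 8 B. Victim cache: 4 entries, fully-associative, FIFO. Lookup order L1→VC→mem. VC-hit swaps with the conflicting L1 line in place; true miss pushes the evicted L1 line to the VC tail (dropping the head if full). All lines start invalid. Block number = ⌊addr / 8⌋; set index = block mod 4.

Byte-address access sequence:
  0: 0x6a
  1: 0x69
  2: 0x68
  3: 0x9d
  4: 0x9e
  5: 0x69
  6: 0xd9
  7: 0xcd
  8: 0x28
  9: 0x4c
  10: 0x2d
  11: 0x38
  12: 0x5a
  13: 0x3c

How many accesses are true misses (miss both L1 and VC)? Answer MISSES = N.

MISSES = 8

#0 0x6a→b13/s1 MISS; vc=[]
#1 0x69→b13/s1 L1-HIT; vc=[]
#2 0x68→b13/s1 L1-HIT; vc=[]
#3 0x9d→b19/s3 MISS; vc=[]
#4 0x9e→b19/s3 L1-HIT; vc=[]
#5 0x69→b13/s1 L1-HIT; vc=[]
#6 0xd9→b27/s3 MISS; vc=[19]
#7 0xcd→b25/s1 MISS; vc=[19,13]
#8 0x28→b5/s1 MISS; vc=[19,13,25]
#9 0x4c→b9/s1 MISS; vc=[19,13,25,5]
#10 0x2d→b5/s1 VC-HIT; vc=[19,13,25,9]
#11 0x38→b7/s3 MISS; vc=[13,25,9,27]
#12 0x5a→b11/s3 MISS; vc=[25,9,27,7]
#13 0x3c→b7/s3 VC-HIT; vc=[25,9,27,11]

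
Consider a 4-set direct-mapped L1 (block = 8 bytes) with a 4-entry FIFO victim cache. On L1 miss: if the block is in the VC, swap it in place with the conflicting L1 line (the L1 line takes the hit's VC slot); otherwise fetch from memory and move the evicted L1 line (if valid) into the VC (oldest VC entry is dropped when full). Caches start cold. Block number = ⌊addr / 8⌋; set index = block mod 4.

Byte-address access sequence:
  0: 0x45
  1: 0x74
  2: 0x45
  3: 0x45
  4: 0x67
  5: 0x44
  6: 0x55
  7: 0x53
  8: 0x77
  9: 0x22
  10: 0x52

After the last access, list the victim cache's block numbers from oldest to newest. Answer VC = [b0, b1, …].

  [0] addr=0x45 blk=8 s=0: MISS | VC []
  [1] addr=0x74 blk=14 s=2: MISS | VC []
  [2] addr=0x45 blk=8 s=0: L1-HIT | VC []
  [3] addr=0x45 blk=8 s=0: L1-HIT | VC []
  [4] addr=0x67 blk=12 s=0: MISS | VC [8]
  [5] addr=0x44 blk=8 s=0: VC-HIT | VC [12]
  [6] addr=0x55 blk=10 s=2: MISS | VC [12, 14]
  [7] addr=0x53 blk=10 s=2: L1-HIT | VC [12, 14]
  [8] addr=0x77 blk=14 s=2: VC-HIT | VC [12, 10]
  [9] addr=0x22 blk=4 s=0: MISS | VC [12, 10, 8]
  [10] addr=0x52 blk=10 s=2: VC-HIT | VC [12, 14, 8]

VC = [12, 14, 8]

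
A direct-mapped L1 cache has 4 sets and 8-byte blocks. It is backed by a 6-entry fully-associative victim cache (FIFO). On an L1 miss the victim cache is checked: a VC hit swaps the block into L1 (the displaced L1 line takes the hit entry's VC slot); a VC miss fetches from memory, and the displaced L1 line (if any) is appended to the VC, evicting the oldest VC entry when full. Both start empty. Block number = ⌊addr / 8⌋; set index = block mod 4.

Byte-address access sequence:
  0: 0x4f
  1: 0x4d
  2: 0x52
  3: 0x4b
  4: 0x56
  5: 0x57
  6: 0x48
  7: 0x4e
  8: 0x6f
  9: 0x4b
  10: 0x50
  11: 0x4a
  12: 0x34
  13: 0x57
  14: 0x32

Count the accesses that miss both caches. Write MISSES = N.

0: 0x4f (blk 9, set 1) → MISS  vc=[]
1: 0x4d (blk 9, set 1) → L1-HIT  vc=[]
2: 0x52 (blk 10, set 2) → MISS  vc=[]
3: 0x4b (blk 9, set 1) → L1-HIT  vc=[]
4: 0x56 (blk 10, set 2) → L1-HIT  vc=[]
5: 0x57 (blk 10, set 2) → L1-HIT  vc=[]
6: 0x48 (blk 9, set 1) → L1-HIT  vc=[]
7: 0x4e (blk 9, set 1) → L1-HIT  vc=[]
8: 0x6f (blk 13, set 1) → MISS  vc=[9]
9: 0x4b (blk 9, set 1) → VC-HIT  vc=[13]
10: 0x50 (blk 10, set 2) → L1-HIT  vc=[13]
11: 0x4a (blk 9, set 1) → L1-HIT  vc=[13]
12: 0x34 (blk 6, set 2) → MISS  vc=[13, 10]
13: 0x57 (blk 10, set 2) → VC-HIT  vc=[13, 6]
14: 0x32 (blk 6, set 2) → VC-HIT  vc=[13, 10]

MISSES = 4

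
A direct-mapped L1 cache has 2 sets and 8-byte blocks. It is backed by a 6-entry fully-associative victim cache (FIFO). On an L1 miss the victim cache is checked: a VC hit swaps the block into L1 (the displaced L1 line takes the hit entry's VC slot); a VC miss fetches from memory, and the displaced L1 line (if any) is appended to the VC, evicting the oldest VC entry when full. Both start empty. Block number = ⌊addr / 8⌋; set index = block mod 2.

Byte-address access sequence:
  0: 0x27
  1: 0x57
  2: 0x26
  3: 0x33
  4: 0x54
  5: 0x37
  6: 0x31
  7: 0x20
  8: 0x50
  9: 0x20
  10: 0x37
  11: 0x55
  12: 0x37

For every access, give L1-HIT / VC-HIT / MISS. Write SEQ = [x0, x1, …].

0: 0x27 (blk 4, set 0) → MISS  vc=[]
1: 0x57 (blk 10, set 0) → MISS  vc=[4]
2: 0x26 (blk 4, set 0) → VC-HIT  vc=[10]
3: 0x33 (blk 6, set 0) → MISS  vc=[10, 4]
4: 0x54 (blk 10, set 0) → VC-HIT  vc=[6, 4]
5: 0x37 (blk 6, set 0) → VC-HIT  vc=[10, 4]
6: 0x31 (blk 6, set 0) → L1-HIT  vc=[10, 4]
7: 0x20 (blk 4, set 0) → VC-HIT  vc=[10, 6]
8: 0x50 (blk 10, set 0) → VC-HIT  vc=[4, 6]
9: 0x20 (blk 4, set 0) → VC-HIT  vc=[10, 6]
10: 0x37 (blk 6, set 0) → VC-HIT  vc=[10, 4]
11: 0x55 (blk 10, set 0) → VC-HIT  vc=[6, 4]
12: 0x37 (blk 6, set 0) → VC-HIT  vc=[10, 4]

SEQ = [MISS, MISS, VC-HIT, MISS, VC-HIT, VC-HIT, L1-HIT, VC-HIT, VC-HIT, VC-HIT, VC-HIT, VC-HIT, VC-HIT]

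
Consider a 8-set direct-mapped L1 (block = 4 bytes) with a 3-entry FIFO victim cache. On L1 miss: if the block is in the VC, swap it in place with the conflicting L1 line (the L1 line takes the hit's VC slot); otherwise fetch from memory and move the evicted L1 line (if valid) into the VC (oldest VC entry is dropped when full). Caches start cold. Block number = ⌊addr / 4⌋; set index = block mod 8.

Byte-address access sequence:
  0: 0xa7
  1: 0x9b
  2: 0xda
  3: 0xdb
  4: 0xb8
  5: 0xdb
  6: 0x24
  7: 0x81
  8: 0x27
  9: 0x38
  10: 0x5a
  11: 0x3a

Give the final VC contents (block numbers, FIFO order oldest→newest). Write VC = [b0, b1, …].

VC = [41, 54, 22]

  [0] addr=0xa7 blk=41 s=1: MISS | VC []
  [1] addr=0x9b blk=38 s=6: MISS | VC []
  [2] addr=0xda blk=54 s=6: MISS | VC [38]
  [3] addr=0xdb blk=54 s=6: L1-HIT | VC [38]
  [4] addr=0xb8 blk=46 s=6: MISS | VC [38, 54]
  [5] addr=0xdb blk=54 s=6: VC-HIT | VC [38, 46]
  [6] addr=0x24 blk=9 s=1: MISS | VC [38, 46, 41]
  [7] addr=0x81 blk=32 s=0: MISS | VC [38, 46, 41]
  [8] addr=0x27 blk=9 s=1: L1-HIT | VC [38, 46, 41]
  [9] addr=0x38 blk=14 s=6: MISS | VC [46, 41, 54]
  [10] addr=0x5a blk=22 s=6: MISS | VC [41, 54, 14]
  [11] addr=0x3a blk=14 s=6: VC-HIT | VC [41, 54, 22]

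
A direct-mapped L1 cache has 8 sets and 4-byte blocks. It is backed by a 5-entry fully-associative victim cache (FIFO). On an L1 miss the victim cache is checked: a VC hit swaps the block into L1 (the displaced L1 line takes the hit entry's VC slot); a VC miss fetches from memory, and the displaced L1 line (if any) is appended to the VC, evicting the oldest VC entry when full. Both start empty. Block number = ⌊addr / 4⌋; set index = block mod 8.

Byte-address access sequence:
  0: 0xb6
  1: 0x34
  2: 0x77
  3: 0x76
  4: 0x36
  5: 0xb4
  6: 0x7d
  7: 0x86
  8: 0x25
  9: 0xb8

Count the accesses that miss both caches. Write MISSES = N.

MISSES = 7

  [0] addr=0xb6 blk=45 s=5: MISS | VC []
  [1] addr=0x34 blk=13 s=5: MISS | VC [45]
  [2] addr=0x77 blk=29 s=5: MISS | VC [45, 13]
  [3] addr=0x76 blk=29 s=5: L1-HIT | VC [45, 13]
  [4] addr=0x36 blk=13 s=5: VC-HIT | VC [45, 29]
  [5] addr=0xb4 blk=45 s=5: VC-HIT | VC [13, 29]
  [6] addr=0x7d blk=31 s=7: MISS | VC [13, 29]
  [7] addr=0x86 blk=33 s=1: MISS | VC [13, 29]
  [8] addr=0x25 blk=9 s=1: MISS | VC [13, 29, 33]
  [9] addr=0xb8 blk=46 s=6: MISS | VC [13, 29, 33]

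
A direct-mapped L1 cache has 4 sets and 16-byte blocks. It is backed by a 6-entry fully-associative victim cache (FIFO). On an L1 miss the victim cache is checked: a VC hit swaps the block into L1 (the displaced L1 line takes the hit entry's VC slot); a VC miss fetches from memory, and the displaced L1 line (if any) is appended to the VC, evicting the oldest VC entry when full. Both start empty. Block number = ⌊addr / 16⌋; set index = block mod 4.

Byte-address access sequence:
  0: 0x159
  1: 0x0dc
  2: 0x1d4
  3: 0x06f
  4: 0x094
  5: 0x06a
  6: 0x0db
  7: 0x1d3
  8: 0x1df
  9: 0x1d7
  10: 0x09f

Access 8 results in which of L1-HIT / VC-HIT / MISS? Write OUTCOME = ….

OUTCOME = L1-HIT

0: 0x159 (blk 21, set 1) → MISS  vc=[]
1: 0xdc (blk 13, set 1) → MISS  vc=[21]
2: 0x1d4 (blk 29, set 1) → MISS  vc=[21, 13]
3: 0x6f (blk 6, set 2) → MISS  vc=[21, 13]
4: 0x94 (blk 9, set 1) → MISS  vc=[21, 13, 29]
5: 0x6a (blk 6, set 2) → L1-HIT  vc=[21, 13, 29]
6: 0xdb (blk 13, set 1) → VC-HIT  vc=[21, 9, 29]
7: 0x1d3 (blk 29, set 1) → VC-HIT  vc=[21, 9, 13]
8: 0x1df (blk 29, set 1) → L1-HIT  vc=[21, 9, 13]
9: 0x1d7 (blk 29, set 1) → L1-HIT  vc=[21, 9, 13]
10: 0x9f (blk 9, set 1) → VC-HIT  vc=[21, 29, 13]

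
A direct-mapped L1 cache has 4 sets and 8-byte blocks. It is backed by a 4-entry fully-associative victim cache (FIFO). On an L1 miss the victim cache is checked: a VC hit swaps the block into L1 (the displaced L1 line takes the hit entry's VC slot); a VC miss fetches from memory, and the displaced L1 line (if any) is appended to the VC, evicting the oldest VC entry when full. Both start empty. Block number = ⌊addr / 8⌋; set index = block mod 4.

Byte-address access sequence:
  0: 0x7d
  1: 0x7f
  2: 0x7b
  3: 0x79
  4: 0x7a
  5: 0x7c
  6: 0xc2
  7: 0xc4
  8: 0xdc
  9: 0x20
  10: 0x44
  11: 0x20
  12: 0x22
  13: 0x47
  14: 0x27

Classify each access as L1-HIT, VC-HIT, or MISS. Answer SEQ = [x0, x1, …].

#0 0x7d→b15/s3 MISS; vc=[]
#1 0x7f→b15/s3 L1-HIT; vc=[]
#2 0x7b→b15/s3 L1-HIT; vc=[]
#3 0x79→b15/s3 L1-HIT; vc=[]
#4 0x7a→b15/s3 L1-HIT; vc=[]
#5 0x7c→b15/s3 L1-HIT; vc=[]
#6 0xc2→b24/s0 MISS; vc=[]
#7 0xc4→b24/s0 L1-HIT; vc=[]
#8 0xdc→b27/s3 MISS; vc=[15]
#9 0x20→b4/s0 MISS; vc=[15,24]
#10 0x44→b8/s0 MISS; vc=[15,24,4]
#11 0x20→b4/s0 VC-HIT; vc=[15,24,8]
#12 0x22→b4/s0 L1-HIT; vc=[15,24,8]
#13 0x47→b8/s0 VC-HIT; vc=[15,24,4]
#14 0x27→b4/s0 VC-HIT; vc=[15,24,8]

SEQ = [MISS, L1-HIT, L1-HIT, L1-HIT, L1-HIT, L1-HIT, MISS, L1-HIT, MISS, MISS, MISS, VC-HIT, L1-HIT, VC-HIT, VC-HIT]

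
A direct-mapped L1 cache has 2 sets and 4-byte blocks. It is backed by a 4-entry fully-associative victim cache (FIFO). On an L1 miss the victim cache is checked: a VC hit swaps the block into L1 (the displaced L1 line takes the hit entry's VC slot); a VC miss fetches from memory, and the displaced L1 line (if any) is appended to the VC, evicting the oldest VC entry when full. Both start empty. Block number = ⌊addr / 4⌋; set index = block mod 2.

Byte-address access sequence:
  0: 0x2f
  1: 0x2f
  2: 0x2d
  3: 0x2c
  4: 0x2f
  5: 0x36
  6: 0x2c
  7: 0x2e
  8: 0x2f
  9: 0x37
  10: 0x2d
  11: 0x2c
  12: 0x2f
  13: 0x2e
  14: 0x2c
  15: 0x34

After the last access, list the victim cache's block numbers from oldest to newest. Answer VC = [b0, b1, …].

VC = [11]

  [0] addr=0x2f blk=11 s=1: MISS | VC []
  [1] addr=0x2f blk=11 s=1: L1-HIT | VC []
  [2] addr=0x2d blk=11 s=1: L1-HIT | VC []
  [3] addr=0x2c blk=11 s=1: L1-HIT | VC []
  [4] addr=0x2f blk=11 s=1: L1-HIT | VC []
  [5] addr=0x36 blk=13 s=1: MISS | VC [11]
  [6] addr=0x2c blk=11 s=1: VC-HIT | VC [13]
  [7] addr=0x2e blk=11 s=1: L1-HIT | VC [13]
  [8] addr=0x2f blk=11 s=1: L1-HIT | VC [13]
  [9] addr=0x37 blk=13 s=1: VC-HIT | VC [11]
  [10] addr=0x2d blk=11 s=1: VC-HIT | VC [13]
  [11] addr=0x2c blk=11 s=1: L1-HIT | VC [13]
  [12] addr=0x2f blk=11 s=1: L1-HIT | VC [13]
  [13] addr=0x2e blk=11 s=1: L1-HIT | VC [13]
  [14] addr=0x2c blk=11 s=1: L1-HIT | VC [13]
  [15] addr=0x34 blk=13 s=1: VC-HIT | VC [11]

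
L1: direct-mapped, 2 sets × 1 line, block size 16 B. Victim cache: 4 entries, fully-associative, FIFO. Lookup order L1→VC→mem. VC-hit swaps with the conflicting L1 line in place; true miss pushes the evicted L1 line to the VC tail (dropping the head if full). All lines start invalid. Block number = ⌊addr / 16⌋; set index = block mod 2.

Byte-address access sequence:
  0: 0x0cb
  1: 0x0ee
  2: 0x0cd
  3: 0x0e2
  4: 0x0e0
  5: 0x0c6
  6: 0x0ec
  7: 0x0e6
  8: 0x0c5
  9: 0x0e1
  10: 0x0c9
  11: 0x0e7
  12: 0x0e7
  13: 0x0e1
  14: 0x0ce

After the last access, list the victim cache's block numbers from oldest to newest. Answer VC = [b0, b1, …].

0: 0xcb (blk 12, set 0) → MISS  vc=[]
1: 0xee (blk 14, set 0) → MISS  vc=[12]
2: 0xcd (blk 12, set 0) → VC-HIT  vc=[14]
3: 0xe2 (blk 14, set 0) → VC-HIT  vc=[12]
4: 0xe0 (blk 14, set 0) → L1-HIT  vc=[12]
5: 0xc6 (blk 12, set 0) → VC-HIT  vc=[14]
6: 0xec (blk 14, set 0) → VC-HIT  vc=[12]
7: 0xe6 (blk 14, set 0) → L1-HIT  vc=[12]
8: 0xc5 (blk 12, set 0) → VC-HIT  vc=[14]
9: 0xe1 (blk 14, set 0) → VC-HIT  vc=[12]
10: 0xc9 (blk 12, set 0) → VC-HIT  vc=[14]
11: 0xe7 (blk 14, set 0) → VC-HIT  vc=[12]
12: 0xe7 (blk 14, set 0) → L1-HIT  vc=[12]
13: 0xe1 (blk 14, set 0) → L1-HIT  vc=[12]
14: 0xce (blk 12, set 0) → VC-HIT  vc=[14]

VC = [14]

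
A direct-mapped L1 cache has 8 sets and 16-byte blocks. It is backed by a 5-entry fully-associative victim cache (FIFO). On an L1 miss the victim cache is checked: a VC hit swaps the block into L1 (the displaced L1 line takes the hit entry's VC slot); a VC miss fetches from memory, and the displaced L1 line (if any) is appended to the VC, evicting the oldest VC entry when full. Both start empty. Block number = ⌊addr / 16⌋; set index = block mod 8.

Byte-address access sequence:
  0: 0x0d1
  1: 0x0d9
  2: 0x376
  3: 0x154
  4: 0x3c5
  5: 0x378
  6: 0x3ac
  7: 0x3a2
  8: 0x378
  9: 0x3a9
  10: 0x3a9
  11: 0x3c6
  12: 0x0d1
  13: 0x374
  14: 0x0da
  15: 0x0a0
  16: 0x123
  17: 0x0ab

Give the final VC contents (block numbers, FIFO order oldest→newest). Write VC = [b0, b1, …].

  [0] addr=0xd1 blk=13 s=5: MISS | VC []
  [1] addr=0xd9 blk=13 s=5: L1-HIT | VC []
  [2] addr=0x376 blk=55 s=7: MISS | VC []
  [3] addr=0x154 blk=21 s=5: MISS | VC [13]
  [4] addr=0x3c5 blk=60 s=4: MISS | VC [13]
  [5] addr=0x378 blk=55 s=7: L1-HIT | VC [13]
  [6] addr=0x3ac blk=58 s=2: MISS | VC [13]
  [7] addr=0x3a2 blk=58 s=2: L1-HIT | VC [13]
  [8] addr=0x378 blk=55 s=7: L1-HIT | VC [13]
  [9] addr=0x3a9 blk=58 s=2: L1-HIT | VC [13]
  [10] addr=0x3a9 blk=58 s=2: L1-HIT | VC [13]
  [11] addr=0x3c6 blk=60 s=4: L1-HIT | VC [13]
  [12] addr=0xd1 blk=13 s=5: VC-HIT | VC [21]
  [13] addr=0x374 blk=55 s=7: L1-HIT | VC [21]
  [14] addr=0xda blk=13 s=5: L1-HIT | VC [21]
  [15] addr=0xa0 blk=10 s=2: MISS | VC [21, 58]
  [16] addr=0x123 blk=18 s=2: MISS | VC [21, 58, 10]
  [17] addr=0xab blk=10 s=2: VC-HIT | VC [21, 58, 18]

VC = [21, 58, 18]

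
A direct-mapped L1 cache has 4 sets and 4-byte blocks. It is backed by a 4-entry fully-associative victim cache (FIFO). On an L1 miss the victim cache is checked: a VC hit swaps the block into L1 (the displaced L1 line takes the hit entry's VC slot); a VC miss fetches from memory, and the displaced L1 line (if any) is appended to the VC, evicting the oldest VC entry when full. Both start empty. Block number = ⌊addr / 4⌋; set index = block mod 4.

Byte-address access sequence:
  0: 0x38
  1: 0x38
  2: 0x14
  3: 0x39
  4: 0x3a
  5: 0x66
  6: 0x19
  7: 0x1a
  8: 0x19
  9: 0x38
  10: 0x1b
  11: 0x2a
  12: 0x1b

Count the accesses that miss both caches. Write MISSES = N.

#0 0x38→b14/s2 MISS; vc=[]
#1 0x38→b14/s2 L1-HIT; vc=[]
#2 0x14→b5/s1 MISS; vc=[]
#3 0x39→b14/s2 L1-HIT; vc=[]
#4 0x3a→b14/s2 L1-HIT; vc=[]
#5 0x66→b25/s1 MISS; vc=[5]
#6 0x19→b6/s2 MISS; vc=[5,14]
#7 0x1a→b6/s2 L1-HIT; vc=[5,14]
#8 0x19→b6/s2 L1-HIT; vc=[5,14]
#9 0x38→b14/s2 VC-HIT; vc=[5,6]
#10 0x1b→b6/s2 VC-HIT; vc=[5,14]
#11 0x2a→b10/s2 MISS; vc=[5,14,6]
#12 0x1b→b6/s2 VC-HIT; vc=[5,14,10]

MISSES = 5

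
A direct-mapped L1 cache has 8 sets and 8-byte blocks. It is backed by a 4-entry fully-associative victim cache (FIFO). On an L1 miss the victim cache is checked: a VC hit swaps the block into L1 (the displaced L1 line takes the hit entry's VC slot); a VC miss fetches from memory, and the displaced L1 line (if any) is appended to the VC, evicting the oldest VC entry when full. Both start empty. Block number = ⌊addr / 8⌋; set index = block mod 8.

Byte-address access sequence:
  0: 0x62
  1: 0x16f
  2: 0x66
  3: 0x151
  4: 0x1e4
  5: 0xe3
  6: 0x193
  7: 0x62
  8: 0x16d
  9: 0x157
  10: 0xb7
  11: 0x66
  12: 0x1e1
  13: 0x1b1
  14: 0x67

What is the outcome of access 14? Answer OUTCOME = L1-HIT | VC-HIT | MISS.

0: 0x62 (blk 12, set 4) → MISS  vc=[]
1: 0x16f (blk 45, set 5) → MISS  vc=[]
2: 0x66 (blk 12, set 4) → L1-HIT  vc=[]
3: 0x151 (blk 42, set 2) → MISS  vc=[]
4: 0x1e4 (blk 60, set 4) → MISS  vc=[12]
5: 0xe3 (blk 28, set 4) → MISS  vc=[12, 60]
6: 0x193 (blk 50, set 2) → MISS  vc=[12, 60, 42]
7: 0x62 (blk 12, set 4) → VC-HIT  vc=[28, 60, 42]
8: 0x16d (blk 45, set 5) → L1-HIT  vc=[28, 60, 42]
9: 0x157 (blk 42, set 2) → VC-HIT  vc=[28, 60, 50]
10: 0xb7 (blk 22, set 6) → MISS  vc=[28, 60, 50]
11: 0x66 (blk 12, set 4) → L1-HIT  vc=[28, 60, 50]
12: 0x1e1 (blk 60, set 4) → VC-HIT  vc=[28, 12, 50]
13: 0x1b1 (blk 54, set 6) → MISS  vc=[28, 12, 50, 22]
14: 0x67 (blk 12, set 4) → VC-HIT  vc=[28, 60, 50, 22]

OUTCOME = VC-HIT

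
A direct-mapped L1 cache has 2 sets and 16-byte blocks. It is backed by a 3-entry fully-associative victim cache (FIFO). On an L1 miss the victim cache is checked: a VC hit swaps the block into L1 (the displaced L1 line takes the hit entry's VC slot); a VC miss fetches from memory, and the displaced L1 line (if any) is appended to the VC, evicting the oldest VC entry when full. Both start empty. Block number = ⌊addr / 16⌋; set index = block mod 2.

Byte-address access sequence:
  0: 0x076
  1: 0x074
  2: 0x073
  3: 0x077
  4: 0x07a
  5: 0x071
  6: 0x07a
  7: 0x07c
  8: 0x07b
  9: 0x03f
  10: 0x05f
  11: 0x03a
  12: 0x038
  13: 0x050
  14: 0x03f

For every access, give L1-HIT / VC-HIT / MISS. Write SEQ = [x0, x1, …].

  [0] addr=0x76 blk=7 s=1: MISS | VC []
  [1] addr=0x74 blk=7 s=1: L1-HIT | VC []
  [2] addr=0x73 blk=7 s=1: L1-HIT | VC []
  [3] addr=0x77 blk=7 s=1: L1-HIT | VC []
  [4] addr=0x7a blk=7 s=1: L1-HIT | VC []
  [5] addr=0x71 blk=7 s=1: L1-HIT | VC []
  [6] addr=0x7a blk=7 s=1: L1-HIT | VC []
  [7] addr=0x7c blk=7 s=1: L1-HIT | VC []
  [8] addr=0x7b blk=7 s=1: L1-HIT | VC []
  [9] addr=0x3f blk=3 s=1: MISS | VC [7]
  [10] addr=0x5f blk=5 s=1: MISS | VC [7, 3]
  [11] addr=0x3a blk=3 s=1: VC-HIT | VC [7, 5]
  [12] addr=0x38 blk=3 s=1: L1-HIT | VC [7, 5]
  [13] addr=0x50 blk=5 s=1: VC-HIT | VC [7, 3]
  [14] addr=0x3f blk=3 s=1: VC-HIT | VC [7, 5]

SEQ = [MISS, L1-HIT, L1-HIT, L1-HIT, L1-HIT, L1-HIT, L1-HIT, L1-HIT, L1-HIT, MISS, MISS, VC-HIT, L1-HIT, VC-HIT, VC-HIT]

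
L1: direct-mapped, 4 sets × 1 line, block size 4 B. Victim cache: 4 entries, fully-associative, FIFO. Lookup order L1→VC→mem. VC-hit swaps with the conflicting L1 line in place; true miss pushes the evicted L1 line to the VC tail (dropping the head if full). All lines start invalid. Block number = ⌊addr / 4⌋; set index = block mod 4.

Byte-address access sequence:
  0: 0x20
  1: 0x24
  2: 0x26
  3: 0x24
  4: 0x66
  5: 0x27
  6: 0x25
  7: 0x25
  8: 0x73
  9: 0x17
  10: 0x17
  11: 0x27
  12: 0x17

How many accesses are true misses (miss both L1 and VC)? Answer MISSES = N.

MISSES = 5

  [0] addr=0x20 blk=8 s=0: MISS | VC []
  [1] addr=0x24 blk=9 s=1: MISS | VC []
  [2] addr=0x26 blk=9 s=1: L1-HIT | VC []
  [3] addr=0x24 blk=9 s=1: L1-HIT | VC []
  [4] addr=0x66 blk=25 s=1: MISS | VC [9]
  [5] addr=0x27 blk=9 s=1: VC-HIT | VC [25]
  [6] addr=0x25 blk=9 s=1: L1-HIT | VC [25]
  [7] addr=0x25 blk=9 s=1: L1-HIT | VC [25]
  [8] addr=0x73 blk=28 s=0: MISS | VC [25, 8]
  [9] addr=0x17 blk=5 s=1: MISS | VC [25, 8, 9]
  [10] addr=0x17 blk=5 s=1: L1-HIT | VC [25, 8, 9]
  [11] addr=0x27 blk=9 s=1: VC-HIT | VC [25, 8, 5]
  [12] addr=0x17 blk=5 s=1: VC-HIT | VC [25, 8, 9]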